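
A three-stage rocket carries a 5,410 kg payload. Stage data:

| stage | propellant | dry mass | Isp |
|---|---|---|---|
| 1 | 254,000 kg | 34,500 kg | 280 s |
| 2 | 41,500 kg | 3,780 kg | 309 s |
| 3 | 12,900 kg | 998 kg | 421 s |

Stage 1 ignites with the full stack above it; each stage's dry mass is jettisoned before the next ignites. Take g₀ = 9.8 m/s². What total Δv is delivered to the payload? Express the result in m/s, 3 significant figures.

Δv ≈ 11200 m/s

Ignition mass of stage 1 = 254,000+34,500 + 41,500+3,780 + 12,900+998 + 5,410 = 353,088 kg.
Stage 1: m₀ = 353,088 kg, m_f = 353,088 − 254,000 = 99,088 kg; Δv = 280×9.8×ln(3.563) = 2744.0×1.2707 ≈ 3487 m/s.
Stage 2: m₀ = 64,588 kg, m_f = 64,588 − 41,500 = 23,088 kg; Δv = 309×9.8×ln(2.797) = 3028.2×1.0287 ≈ 3115 m/s.
Stage 3: m₀ = 19,308 kg, m_f = 19,308 − 12,900 = 6,408 kg; Δv = 421×9.8×ln(3.013) = 4125.8×1.1030 ≈ 4551 m/s.
Total Δv = 3487 + 3115 + 4551 = 11153 m/s.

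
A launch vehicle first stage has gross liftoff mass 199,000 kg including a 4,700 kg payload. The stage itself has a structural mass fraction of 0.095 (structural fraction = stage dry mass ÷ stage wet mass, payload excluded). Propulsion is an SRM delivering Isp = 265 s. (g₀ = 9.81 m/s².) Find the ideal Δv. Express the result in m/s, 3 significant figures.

Stage wet mass = m₀ − payload = 199,000 − 4,700 = 194,300 kg.
Stage dry mass = ε × stage wet mass = 0.095 × 194,300 = 18,458.5 kg.
Burnout mass m_f = stage dry + payload = 18,458.5 + 4,700 = 23,158.5 kg.
v_e = Isp · g₀ = 265 × 9.81 = 2599.7 m/s.
By the Tsiolkovsky rocket equation, Δv = v_e · ln(199,000/23,158.5) = 2599.7 × ln(8.593) = 2599.7 × 2.1509 ≈ 5592 m/s.

Δv ≈ 5590 m/s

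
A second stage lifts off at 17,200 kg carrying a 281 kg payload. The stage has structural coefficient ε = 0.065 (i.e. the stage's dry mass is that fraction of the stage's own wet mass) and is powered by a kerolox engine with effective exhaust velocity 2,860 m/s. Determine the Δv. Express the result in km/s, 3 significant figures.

Stage wet mass = m₀ − payload = 17,200 − 281 = 16,919 kg.
Stage dry mass = ε × stage wet mass = 0.065 × 16,919 = 1,099.74 kg.
Burnout mass m_f = stage dry + payload = 1,099.74 + 281 = 1,380.74 kg.
Δv = v_e · ln(17,200/1,380.74) = 2860.0 × ln(12.46) = 2860.0 × 2.5223 ≈ 7214 m/s.

Δv ≈ 7.21 km/s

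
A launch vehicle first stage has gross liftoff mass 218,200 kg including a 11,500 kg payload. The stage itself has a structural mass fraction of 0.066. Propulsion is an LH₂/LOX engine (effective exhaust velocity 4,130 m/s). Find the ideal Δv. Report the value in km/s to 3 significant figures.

Δv ≈ 8.92 km/s

Stage wet mass = m₀ − payload = 218,200 − 11,500 = 206,700 kg.
Stage dry mass = ε × stage wet mass = 0.066 × 206,700 = 13,642.2 kg.
Burnout mass m_f = stage dry + payload = 13,642.2 + 11,500 = 25,142.2 kg.
Rocket equation: Δv = v_e · ln(218,200/25,142.2) = 4130.0 × ln(8.679) = 4130.0 × 2.1609 ≈ 8924 m/s.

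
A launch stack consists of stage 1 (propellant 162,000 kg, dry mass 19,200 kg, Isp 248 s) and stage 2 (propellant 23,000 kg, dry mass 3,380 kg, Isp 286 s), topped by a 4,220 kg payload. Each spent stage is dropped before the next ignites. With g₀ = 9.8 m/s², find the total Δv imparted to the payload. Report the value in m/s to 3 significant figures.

Δv ≈ 7420 m/s

Ignition mass of stage 1 = 162,000+19,200 + 23,000+3,380 + 4,220 = 211,800 kg.
Stage 1: m₀ = 211,800 kg, m_f = 211,800 − 162,000 = 49,800 kg; Δv = 248×9.8×ln(4.253) = 2430.4×1.4476 ≈ 3518 m/s.
Stage 2: m₀ = 30,600 kg, m_f = 30,600 − 23,000 = 7,600 kg; Δv = 286×9.8×ln(4.026) = 2802.8×1.3929 ≈ 3904 m/s.
Total Δv = 3518 + 3904 = 7422 m/s.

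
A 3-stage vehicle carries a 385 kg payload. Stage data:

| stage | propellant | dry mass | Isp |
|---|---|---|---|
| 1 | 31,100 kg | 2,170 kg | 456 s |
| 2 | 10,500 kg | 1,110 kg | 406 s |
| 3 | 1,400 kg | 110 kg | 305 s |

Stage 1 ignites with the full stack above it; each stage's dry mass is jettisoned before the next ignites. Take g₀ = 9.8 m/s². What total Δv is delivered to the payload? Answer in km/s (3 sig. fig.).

Ignition mass of stage 1 = 31,100+2,170 + 10,500+1,110 + 1,400+110 + 385 = 46,775 kg.
Stage 1: m₀ = 46,775 kg, m_f = 46,775 − 31,100 = 15,675 kg; Δv = 456×9.8×ln(2.984) = 4468.8×1.0933 ≈ 4886 m/s.
Stage 2: m₀ = 13,505 kg, m_f = 13,505 − 10,500 = 3,005 kg; Δv = 406×9.8×ln(4.494) = 3978.8×1.5028 ≈ 5979 m/s.
Stage 3: m₀ = 1,895 kg, m_f = 1,895 − 1,400 = 495 kg; Δv = 305×9.8×ln(3.828) = 2989.0×1.3424 ≈ 4012 m/s.
Total Δv = 4886 + 5979 + 4012 = 14877 m/s.

Δv ≈ 14.9 km/s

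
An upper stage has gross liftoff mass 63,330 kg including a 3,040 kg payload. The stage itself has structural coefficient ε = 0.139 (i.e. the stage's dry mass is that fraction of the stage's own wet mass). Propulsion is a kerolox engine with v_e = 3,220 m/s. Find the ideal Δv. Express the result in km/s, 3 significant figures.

Stage wet mass = m₀ − payload = 63,330 − 3,040 = 60,290 kg.
Stage dry mass = ε × stage wet mass = 0.139 × 60,290 = 8,380.31 kg.
Burnout mass m_f = stage dry + payload = 8,380.31 + 3,040 = 11,420.31 kg.
By the Tsiolkovsky rocket equation, Δv = v_e · ln(63,330/11,420.31) = 3220.0 × ln(5.545) = 3220.0 × 1.7130 ≈ 5516 m/s.

Δv ≈ 5.52 km/s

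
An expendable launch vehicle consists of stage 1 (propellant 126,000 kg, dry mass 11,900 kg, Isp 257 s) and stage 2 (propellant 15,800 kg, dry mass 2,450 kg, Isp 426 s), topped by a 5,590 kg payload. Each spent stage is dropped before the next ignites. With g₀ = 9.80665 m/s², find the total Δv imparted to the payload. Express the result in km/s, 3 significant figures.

Δv ≈ 8.35 km/s

Ignition mass of stage 1 = 126,000+11,900 + 15,800+2,450 + 5,590 = 161,740 kg.
Stage 1: m₀ = 161,740 kg, m_f = 161,740 − 126,000 = 35,740 kg; Δv = 257×9.80665×ln(4.525) = 2520.3×1.5097 ≈ 3805 m/s.
Stage 2: m₀ = 23,840 kg, m_f = 23,840 − 15,800 = 8,040 kg; Δv = 426×9.80665×ln(2.965) = 4177.6×1.0869 ≈ 4541 m/s.
Total Δv = 3805 + 4541 = 8346 m/s.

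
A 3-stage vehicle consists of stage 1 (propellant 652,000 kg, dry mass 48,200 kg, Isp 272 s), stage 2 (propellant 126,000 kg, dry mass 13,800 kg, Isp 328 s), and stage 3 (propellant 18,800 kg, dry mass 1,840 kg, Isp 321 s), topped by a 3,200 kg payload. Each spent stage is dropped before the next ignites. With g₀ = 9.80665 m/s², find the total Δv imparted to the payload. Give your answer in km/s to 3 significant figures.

Δv ≈ 13.4 km/s

Ignition mass of stage 1 = 652,000+48,200 + 126,000+13,800 + 18,800+1,840 + 3,200 = 863,840 kg.
Stage 1: m₀ = 863,840 kg, m_f = 863,840 − 652,000 = 211,840 kg; Δv = 272×9.80665×ln(4.078) = 2667.4×1.4056 ≈ 3749 m/s.
Stage 2: m₀ = 163,640 kg, m_f = 163,640 − 126,000 = 37,640 kg; Δv = 328×9.80665×ln(4.348) = 3216.6×1.4696 ≈ 4727 m/s.
Stage 3: m₀ = 23,840 kg, m_f = 23,840 − 18,800 = 5,040 kg; Δv = 321×9.80665×ln(4.73) = 3147.9×1.5540 ≈ 4892 m/s.
Total Δv = 3749 + 4727 + 4892 = 13368 m/s.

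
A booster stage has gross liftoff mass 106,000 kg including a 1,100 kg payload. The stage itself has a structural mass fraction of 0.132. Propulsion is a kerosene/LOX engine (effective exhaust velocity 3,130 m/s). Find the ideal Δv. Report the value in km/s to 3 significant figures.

Δv ≈ 6.13 km/s

Stage wet mass = m₀ − payload = 106,000 − 1,100 = 104,900 kg.
Stage dry mass = ε × stage wet mass = 0.132 × 104,900 = 13,846.8 kg.
Burnout mass m_f = stage dry + payload = 13,846.8 + 1,100 = 14,946.8 kg.
From the ideal rocket equation, Δv = v_e · ln(106,000/14,946.8) = 3130.0 × ln(7.092) = 3130.0 × 1.9589 ≈ 6131 m/s.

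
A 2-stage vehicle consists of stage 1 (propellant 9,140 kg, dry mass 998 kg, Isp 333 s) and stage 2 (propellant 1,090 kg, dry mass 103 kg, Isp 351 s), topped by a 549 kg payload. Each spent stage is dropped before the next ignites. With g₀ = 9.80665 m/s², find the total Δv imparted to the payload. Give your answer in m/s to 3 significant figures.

Ignition mass of stage 1 = 9,140+998 + 1,090+103 + 549 = 11,880 kg.
Stage 1: m₀ = 11,880 kg, m_f = 11,880 − 9,140 = 2,740 kg; Δv = 333×9.80665×ln(4.336) = 3265.6×1.4669 ≈ 4790 m/s.
Stage 2: m₀ = 1,742 kg, m_f = 1,742 − 1,090 = 652 kg; Δv = 351×9.80665×ln(2.672) = 3442.1×0.9827 ≈ 3383 m/s.
Total Δv = 4790 + 3383 = 8173 m/s.

Δv ≈ 8170 m/s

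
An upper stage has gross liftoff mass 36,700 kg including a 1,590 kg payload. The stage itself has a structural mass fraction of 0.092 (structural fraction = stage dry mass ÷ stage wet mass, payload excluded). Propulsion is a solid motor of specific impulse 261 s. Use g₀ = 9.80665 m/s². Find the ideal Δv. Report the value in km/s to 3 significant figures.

Stage wet mass = m₀ − payload = 36,700 − 1,590 = 35,110 kg.
Stage dry mass = ε × stage wet mass = 0.092 × 35,110 = 3,230.12 kg.
Burnout mass m_f = stage dry + payload = 3,230.12 + 1,590 = 4,820.12 kg.
v_e = Isp · g₀ = 261 × 9.80665 = 2559.5 m/s.
Δv = v_e · ln(36,700/4,820.12) = 2559.5 × ln(7.614) = 2559.5 × 2.0300 ≈ 5196 m/s.

Δv ≈ 5.20 km/s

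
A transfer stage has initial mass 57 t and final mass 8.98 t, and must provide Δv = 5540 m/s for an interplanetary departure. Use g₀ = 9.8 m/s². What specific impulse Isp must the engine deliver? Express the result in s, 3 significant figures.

ln(m₀/m_f) = ln(57000/8980) = ln(6.347) = 1.8481.
v_e = Δv / ln(m₀/m_f) = 5540 / 1.8481 = 2997.8 m/s.
Isp = v_e / g₀ = 2997.8 / 9.8 = 305.9 s.

Isp ≈ 306 s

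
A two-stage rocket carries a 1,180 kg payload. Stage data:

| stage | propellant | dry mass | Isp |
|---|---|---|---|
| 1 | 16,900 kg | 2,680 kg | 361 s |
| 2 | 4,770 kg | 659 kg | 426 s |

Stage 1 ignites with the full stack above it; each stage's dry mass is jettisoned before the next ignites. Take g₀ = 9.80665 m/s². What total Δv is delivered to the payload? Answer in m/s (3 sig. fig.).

Δv ≈ 9010 m/s

Ignition mass of stage 1 = 16,900+2,680 + 4,770+659 + 1,180 = 26,189 kg.
Stage 1: m₀ = 26,189 kg, m_f = 26,189 − 16,900 = 9,289 kg; Δv = 361×9.80665×ln(2.819) = 3540.2×1.0365 ≈ 3669 m/s.
Stage 2: m₀ = 6,609 kg, m_f = 6,609 − 4,770 = 1,839 kg; Δv = 426×9.80665×ln(3.594) = 4177.6×1.2792 ≈ 5344 m/s.
Total Δv = 3669 + 5344 = 9013 m/s.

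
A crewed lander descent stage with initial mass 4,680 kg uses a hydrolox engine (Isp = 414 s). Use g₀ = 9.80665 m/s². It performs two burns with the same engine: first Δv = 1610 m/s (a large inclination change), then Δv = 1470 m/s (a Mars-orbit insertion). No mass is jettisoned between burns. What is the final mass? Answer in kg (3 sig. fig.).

final mass ≈ 2190 kg

v_e = Isp · g₀ = 414 × 9.80665 = 4060.0 m/s.
After the first burn: m = 4680 × exp(−1610/4060.0) = 4680 × 0.67263 = 3,147.91 kg.
After the second burn: m = 3,147.91 × exp(−1470/4060.0) = 3,147.91 × 0.69623 = 2,191.67 kg.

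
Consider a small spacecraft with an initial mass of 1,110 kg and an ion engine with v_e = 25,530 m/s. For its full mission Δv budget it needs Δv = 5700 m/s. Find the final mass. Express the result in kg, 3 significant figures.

final mass ≈ 888 kg

Using Δv = v_e ln(m₀/m_f): m₀/m_f = exp(Δv / v_e) = exp(5700 / 25530.0) = exp(0.2233) = 1.2502.
m_f = m₀ / 1.2502 = 1,110 / 1.2502 = 887.858 kg.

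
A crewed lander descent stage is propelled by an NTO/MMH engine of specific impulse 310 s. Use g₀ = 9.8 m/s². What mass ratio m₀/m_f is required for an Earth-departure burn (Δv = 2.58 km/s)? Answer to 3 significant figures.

mass ratio ≈ 2.34

v_e = Isp · g₀ = 310 × 9.8 = 3038.0 m/s.
Using Δv = v_e ln(m₀/m_f): m₀/m_f = exp(Δv / v_e) = exp(2580 / 3038.0) = exp(0.8492) = 2.3379.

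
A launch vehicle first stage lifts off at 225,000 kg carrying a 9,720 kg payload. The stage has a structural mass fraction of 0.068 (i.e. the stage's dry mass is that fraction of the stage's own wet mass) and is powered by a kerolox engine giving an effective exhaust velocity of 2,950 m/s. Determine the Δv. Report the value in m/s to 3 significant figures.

Stage wet mass = m₀ − payload = 225,000 − 9,720 = 215,280 kg.
Stage dry mass = ε × stage wet mass = 0.068 × 215,280 = 14,639 kg.
Burnout mass m_f = stage dry + payload = 14,639 + 9,720 = 24,359 kg.
Using Δv = v_e ln(m₀/m_f): Δv = v_e · ln(225,000/24,359) = 2950.0 × ln(9.237) = 2950.0 × 2.2232 ≈ 6558 m/s.

Δv ≈ 6560 m/s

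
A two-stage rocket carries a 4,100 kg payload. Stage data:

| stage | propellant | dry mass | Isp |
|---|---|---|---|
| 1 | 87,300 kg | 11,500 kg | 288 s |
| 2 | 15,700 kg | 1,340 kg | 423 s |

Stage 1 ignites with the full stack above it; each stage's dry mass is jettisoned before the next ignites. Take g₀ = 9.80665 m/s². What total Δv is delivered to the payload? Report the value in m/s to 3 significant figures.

Δv ≈ 9310 m/s

Ignition mass of stage 1 = 87,300+11,500 + 15,700+1,340 + 4,100 = 119,940 kg.
Stage 1: m₀ = 119,940 kg, m_f = 119,940 − 87,300 = 32,640 kg; Δv = 288×9.80665×ln(3.675) = 2824.3×1.3015 ≈ 3676 m/s.
Stage 2: m₀ = 21,140 kg, m_f = 21,140 − 15,700 = 5,440 kg; Δv = 423×9.80665×ln(3.886) = 4148.2×1.3574 ≈ 5631 m/s.
Total Δv = 3676 + 5631 = 9307 m/s.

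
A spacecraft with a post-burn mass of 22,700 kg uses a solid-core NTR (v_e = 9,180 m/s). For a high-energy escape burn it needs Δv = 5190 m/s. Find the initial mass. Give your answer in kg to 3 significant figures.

initial mass ≈ 40000 kg

m₀/m_f = exp(Δv / v_e) = exp(5190 / 9180.0) = exp(0.5654) = 1.7601.
m₀ = m_f × 1.7601 = 22,700 × 1.7601 = 39,954.3 kg.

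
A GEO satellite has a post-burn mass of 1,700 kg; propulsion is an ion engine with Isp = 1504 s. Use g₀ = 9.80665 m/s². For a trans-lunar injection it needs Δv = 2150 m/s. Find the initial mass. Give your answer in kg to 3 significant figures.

v_e = Isp · g₀ = 1504 × 9.80665 = 14749.2 m/s.
From the ideal rocket equation, m₀/m_f = exp(Δv / v_e) = exp(2150 / 14749.2) = exp(0.1458) = 1.1569.
m₀ = m_f × 1.1569 = 1,700 × 1.1569 = 1,966.73 kg.

initial mass ≈ 1970 kg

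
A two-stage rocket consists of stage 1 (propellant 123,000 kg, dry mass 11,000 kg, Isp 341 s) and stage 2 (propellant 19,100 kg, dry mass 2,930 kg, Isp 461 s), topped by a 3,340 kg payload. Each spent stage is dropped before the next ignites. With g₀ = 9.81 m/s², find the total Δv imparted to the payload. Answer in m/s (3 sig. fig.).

Δv ≈ 11300 m/s

Ignition mass of stage 1 = 123,000+11,000 + 19,100+2,930 + 3,340 = 159,370 kg.
Stage 1: m₀ = 159,370 kg, m_f = 159,370 − 123,000 = 36,370 kg; Δv = 341×9.81×ln(4.382) = 3345.2×1.4775 ≈ 4942 m/s.
Stage 2: m₀ = 25,370 kg, m_f = 25,370 − 19,100 = 6,270 kg; Δv = 461×9.81×ln(4.046) = 4522.4×1.3978 ≈ 6321 m/s.
Total Δv = 4942 + 6321 = 11263 m/s.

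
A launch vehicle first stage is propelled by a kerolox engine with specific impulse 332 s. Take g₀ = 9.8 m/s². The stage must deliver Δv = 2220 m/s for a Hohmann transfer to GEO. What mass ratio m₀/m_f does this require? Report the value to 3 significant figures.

v_e = Isp · g₀ = 332 × 9.8 = 3253.6 m/s.
By the Tsiolkovsky rocket equation, m₀/m_f = exp(Δv / v_e) = exp(2220 / 3253.6) = exp(0.6823) = 1.9785.

mass ratio ≈ 1.98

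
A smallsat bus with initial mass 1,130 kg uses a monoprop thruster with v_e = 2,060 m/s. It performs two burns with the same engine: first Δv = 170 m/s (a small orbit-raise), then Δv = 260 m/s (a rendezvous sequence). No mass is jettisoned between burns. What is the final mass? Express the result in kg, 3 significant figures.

final mass ≈ 917 kg

After the first burn: m = 1130 × exp(−170/2060.0) = 1130 × 0.92079 = 1,040.49 kg.
After the second burn: m = 1,040.49 × exp(−260/2060.0) = 1,040.49 × 0.88143 = 917.119 kg.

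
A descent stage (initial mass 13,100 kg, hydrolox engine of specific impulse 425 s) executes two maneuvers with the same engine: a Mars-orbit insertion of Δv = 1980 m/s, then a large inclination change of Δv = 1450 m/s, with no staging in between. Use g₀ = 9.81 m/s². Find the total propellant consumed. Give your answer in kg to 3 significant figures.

total propellant consumed ≈ 7350 kg

v_e = Isp · g₀ = 425 × 9.81 = 4169.2 m/s.
After the first burn: m = 13100 × exp(−1980/4169.2) = 13100 × 0.62194 = 8,147.41 kg.
After the second burn: m = 8,147.41 × exp(−1450/4169.2) = 8,147.41 × 0.70625 = 5,754.11 kg.
Total propellant = m₀ − m_final = 13100 − 5,754.11 = 7,345.89 kg.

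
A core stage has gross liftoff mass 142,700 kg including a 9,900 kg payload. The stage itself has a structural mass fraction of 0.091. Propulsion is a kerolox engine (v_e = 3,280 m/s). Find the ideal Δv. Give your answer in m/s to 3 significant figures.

Stage wet mass = m₀ − payload = 142,700 − 9,900 = 132,800 kg.
Stage dry mass = ε × stage wet mass = 0.091 × 132,800 = 12,084.8 kg.
Burnout mass m_f = stage dry + payload = 12,084.8 + 9,900 = 21,984.8 kg.
Using Δv = v_e ln(m₀/m_f): Δv = v_e · ln(142,700/21,984.8) = 3280.0 × ln(6.491) = 3280.0 × 1.8704 ≈ 6135 m/s.

Δv ≈ 6130 m/s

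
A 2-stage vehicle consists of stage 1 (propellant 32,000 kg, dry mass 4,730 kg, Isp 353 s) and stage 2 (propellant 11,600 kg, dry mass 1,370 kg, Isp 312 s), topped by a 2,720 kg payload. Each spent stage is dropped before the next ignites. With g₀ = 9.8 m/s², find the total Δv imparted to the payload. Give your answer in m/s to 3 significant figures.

Ignition mass of stage 1 = 32,000+4,730 + 11,600+1,370 + 2,720 = 52,420 kg.
Stage 1: m₀ = 52,420 kg, m_f = 52,420 − 32,000 = 20,420 kg; Δv = 353×9.8×ln(2.567) = 3459.4×0.9428 ≈ 3261 m/s.
Stage 2: m₀ = 15,690 kg, m_f = 15,690 − 11,600 = 4,090 kg; Δv = 312×9.8×ln(3.836) = 3057.6×1.3445 ≈ 4111 m/s.
Total Δv = 3261 + 4111 = 7372 m/s.

Δv ≈ 7370 m/s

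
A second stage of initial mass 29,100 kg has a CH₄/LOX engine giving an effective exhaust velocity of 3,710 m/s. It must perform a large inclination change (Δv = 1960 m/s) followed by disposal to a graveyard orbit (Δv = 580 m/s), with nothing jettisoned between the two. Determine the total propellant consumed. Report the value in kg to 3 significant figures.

After the first burn: m = 29100 × exp(−1960/3710.0) = 29100 × 0.58961 = 17,157.7 kg.
After the second burn: m = 17,157.7 × exp(−580/3710.0) = 17,157.7 × 0.85527 = 14,674.5 kg.
Total propellant = m₀ − m_final = 29100 − 14,674.5 = 14,425.5 kg.

total propellant consumed ≈ 14400 kg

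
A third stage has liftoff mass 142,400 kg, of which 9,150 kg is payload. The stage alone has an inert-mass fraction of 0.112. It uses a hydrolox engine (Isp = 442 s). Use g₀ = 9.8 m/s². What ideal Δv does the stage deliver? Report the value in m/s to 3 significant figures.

Δv ≈ 7700 m/s

Stage wet mass = m₀ − payload = 142,400 − 9,150 = 133,250 kg.
Stage dry mass = ε × stage wet mass = 0.112 × 133,250 = 14,924 kg.
Burnout mass m_f = stage dry + payload = 14,924 + 9,150 = 24,074 kg.
v_e = Isp · g₀ = 442 × 9.8 = 4331.6 m/s.
Rocket equation: Δv = v_e · ln(142,400/24,074) = 4331.6 × ln(5.915) = 4331.6 × 1.7775 ≈ 7699 m/s.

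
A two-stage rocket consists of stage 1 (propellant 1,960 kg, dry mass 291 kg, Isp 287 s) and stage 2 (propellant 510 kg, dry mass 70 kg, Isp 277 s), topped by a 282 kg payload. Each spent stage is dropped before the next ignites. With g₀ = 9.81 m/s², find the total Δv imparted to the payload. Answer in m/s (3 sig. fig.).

Δv ≈ 5230 m/s

Ignition mass of stage 1 = 1,960+291 + 510+70 + 282 = 3,113 kg.
Stage 1: m₀ = 3,113 kg, m_f = 3,113 − 1,960 = 1,153 kg; Δv = 287×9.81×ln(2.7) = 2815.5×0.9932 ≈ 2796 m/s.
Stage 2: m₀ = 862 kg, m_f = 862 − 510 = 352 kg; Δv = 277×9.81×ln(2.449) = 2717.4×0.8956 ≈ 2434 m/s.
Total Δv = 2796 + 2434 = 5230 m/s.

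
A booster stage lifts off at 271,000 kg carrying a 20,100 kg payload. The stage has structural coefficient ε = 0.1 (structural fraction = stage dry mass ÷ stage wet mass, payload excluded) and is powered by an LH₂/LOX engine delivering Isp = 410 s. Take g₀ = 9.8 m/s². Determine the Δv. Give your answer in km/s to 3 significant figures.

Stage wet mass = m₀ − payload = 271,000 − 20,100 = 250,900 kg.
Stage dry mass = ε × stage wet mass = 0.1 × 250,900 = 25,090 kg.
Burnout mass m_f = stage dry + payload = 25,090 + 20,100 = 45,190 kg.
v_e = Isp · g₀ = 410 × 9.8 = 4018.0 m/s.
By the Tsiolkovsky rocket equation, Δv = v_e · ln(271,000/45,190) = 4018.0 × ln(5.997) = 4018.0 × 1.7912 ≈ 7197 m/s.

Δv ≈ 7.20 km/s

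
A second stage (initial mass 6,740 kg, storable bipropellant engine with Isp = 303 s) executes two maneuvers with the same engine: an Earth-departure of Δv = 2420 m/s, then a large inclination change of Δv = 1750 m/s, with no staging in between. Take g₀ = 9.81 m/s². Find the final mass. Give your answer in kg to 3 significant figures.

v_e = Isp · g₀ = 303 × 9.81 = 2972.4 m/s.
After the first burn: m = 6740 × exp(−2420/2972.4) = 6740 × 0.44302 = 2,985.95 kg.
After the second burn: m = 2,985.95 × exp(−1750/2972.4) = 2,985.95 × 0.55502 = 1,657.26 kg.

final mass ≈ 1660 kg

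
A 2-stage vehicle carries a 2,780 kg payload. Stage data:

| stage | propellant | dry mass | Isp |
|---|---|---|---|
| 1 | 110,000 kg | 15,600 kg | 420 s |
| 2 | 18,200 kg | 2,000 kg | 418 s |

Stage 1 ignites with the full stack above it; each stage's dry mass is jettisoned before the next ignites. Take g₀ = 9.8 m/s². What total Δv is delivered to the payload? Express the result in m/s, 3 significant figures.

Δv ≈ 12000 m/s

Ignition mass of stage 1 = 110,000+15,600 + 18,200+2,000 + 2,780 = 148,580 kg.
Stage 1: m₀ = 148,580 kg, m_f = 148,580 − 110,000 = 38,580 kg; Δv = 420×9.8×ln(3.851) = 4116.0×1.3484 ≈ 5550 m/s.
Stage 2: m₀ = 22,980 kg, m_f = 22,980 − 18,200 = 4,780 kg; Δv = 418×9.8×ln(4.808) = 4096.4×1.5702 ≈ 6432 m/s.
Total Δv = 5550 + 6432 = 11982 m/s.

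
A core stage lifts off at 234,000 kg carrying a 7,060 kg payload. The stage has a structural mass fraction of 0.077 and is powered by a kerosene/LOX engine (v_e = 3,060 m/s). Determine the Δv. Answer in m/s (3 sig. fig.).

Δv ≈ 6900 m/s

Stage wet mass = m₀ − payload = 234,000 − 7,060 = 226,940 kg.
Stage dry mass = ε × stage wet mass = 0.077 × 226,940 = 17,474.4 kg.
Burnout mass m_f = stage dry + payload = 17,474.4 + 7,060 = 24,534.4 kg.
From the ideal rocket equation, Δv = v_e · ln(234,000/24,534.4) = 3060.0 × ln(9.538) = 3060.0 × 2.2552 ≈ 6901 m/s.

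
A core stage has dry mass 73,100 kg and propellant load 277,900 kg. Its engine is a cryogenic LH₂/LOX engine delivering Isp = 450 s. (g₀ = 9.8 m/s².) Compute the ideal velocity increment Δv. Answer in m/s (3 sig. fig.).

v_e = Isp · g₀ = 450 × 9.8 = 4410.0 m/s.
m₀ = m_dry + m_prop = 73,100 + 277,900 = 351,000 kg.
Using Δv = v_e ln(m₀/m_f): Δv = v_e · ln(m₀/m_f) = 4410.0 × ln(4.802) = 4410.0 × 1.5690 ≈ 6919.1 m/s.

Δv ≈ 6920 m/s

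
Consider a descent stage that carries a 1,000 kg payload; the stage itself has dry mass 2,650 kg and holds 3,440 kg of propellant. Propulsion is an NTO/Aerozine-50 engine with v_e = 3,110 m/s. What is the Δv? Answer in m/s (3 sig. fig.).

m₀ = payload + dry + propellant = 1,000 + 2,650 + 3,440 = 7,090 kg.
m_f = payload + dry = 1,000 + 2,650 = 3,650 kg.
Rocket equation: Δv = v_e · ln(m₀/m_f) = 3110.0 × ln(1.942) = 3110.0 × 0.6640 ≈ 2064.9 m/s.

Δv ≈ 2060 m/s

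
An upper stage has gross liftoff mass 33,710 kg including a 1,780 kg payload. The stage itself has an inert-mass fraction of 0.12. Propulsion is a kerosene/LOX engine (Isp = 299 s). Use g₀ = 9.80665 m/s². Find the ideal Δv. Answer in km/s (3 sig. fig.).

Stage wet mass = m₀ − payload = 33,710 − 1,780 = 31,930 kg.
Stage dry mass = ε × stage wet mass = 0.12 × 31,930 = 3,831.6 kg.
Burnout mass m_f = stage dry + payload = 3,831.6 + 1,780 = 5,611.6 kg.
v_e = Isp · g₀ = 299 × 9.80665 = 2932.2 m/s.
Δv = v_e · ln(33,710/5,611.6) = 2932.2 × ln(6.007) = 2932.2 × 1.7930 ≈ 5257 m/s.

Δv ≈ 5.26 km/s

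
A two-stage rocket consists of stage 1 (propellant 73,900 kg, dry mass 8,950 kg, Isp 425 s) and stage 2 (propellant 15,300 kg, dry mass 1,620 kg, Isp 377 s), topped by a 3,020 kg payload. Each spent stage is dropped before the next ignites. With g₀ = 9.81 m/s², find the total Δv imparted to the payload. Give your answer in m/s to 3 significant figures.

Δv ≈ 10700 m/s

Ignition mass of stage 1 = 73,900+8,950 + 15,300+1,620 + 3,020 = 102,790 kg.
Stage 1: m₀ = 102,790 kg, m_f = 102,790 − 73,900 = 28,890 kg; Δv = 425×9.81×ln(3.558) = 4169.2×1.2692 ≈ 5292 m/s.
Stage 2: m₀ = 19,940 kg, m_f = 19,940 − 15,300 = 4,640 kg; Δv = 377×9.81×ln(4.297) = 3698.4×1.4580 ≈ 5392 m/s.
Total Δv = 5292 + 5392 = 10684 m/s.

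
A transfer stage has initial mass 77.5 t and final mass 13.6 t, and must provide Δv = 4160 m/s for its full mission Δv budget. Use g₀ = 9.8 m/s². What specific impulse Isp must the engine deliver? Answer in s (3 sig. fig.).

ln(m₀/m_f) = ln(77500/13600) = ln(5.699) = 1.7402.
v_e = Δv / ln(m₀/m_f) = 4160 / 1.7402 = 2390.5 m/s.
Isp = v_e / g₀ = 2390.5 / 9.8 = 243.9 s.

Isp ≈ 244 s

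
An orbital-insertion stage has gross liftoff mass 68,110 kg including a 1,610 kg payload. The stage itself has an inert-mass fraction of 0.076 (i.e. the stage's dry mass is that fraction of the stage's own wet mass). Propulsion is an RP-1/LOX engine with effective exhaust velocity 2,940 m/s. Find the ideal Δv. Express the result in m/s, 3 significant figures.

Stage wet mass = m₀ − payload = 68,110 − 1,610 = 66,500 kg.
Stage dry mass = ε × stage wet mass = 0.076 × 66,500 = 5,054 kg.
Burnout mass m_f = stage dry + payload = 5,054 + 1,610 = 6,664 kg.
Δv = v_e · ln(68,110/6,664) = 2940.0 × ln(10.22) = 2940.0 × 2.3244 ≈ 6834 m/s.

Δv ≈ 6830 m/s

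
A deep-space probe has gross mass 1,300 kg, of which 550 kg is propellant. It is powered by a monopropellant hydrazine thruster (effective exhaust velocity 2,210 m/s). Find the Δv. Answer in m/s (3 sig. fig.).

Δv ≈ 1220 m/s

m_f = m₀ − m_prop = 1,300 − 550 = 750 kg.
Δv = v_e · ln(m₀/m_f) = 2210.0 × ln(1.733) = 2210.0 × 0.5500 ≈ 1215.6 m/s.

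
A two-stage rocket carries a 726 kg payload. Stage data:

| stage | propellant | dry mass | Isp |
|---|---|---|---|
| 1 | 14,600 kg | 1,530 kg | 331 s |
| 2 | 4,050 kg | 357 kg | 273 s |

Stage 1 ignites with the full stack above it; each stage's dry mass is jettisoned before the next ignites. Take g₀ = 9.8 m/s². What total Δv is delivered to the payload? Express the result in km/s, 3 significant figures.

Ignition mass of stage 1 = 14,600+1,530 + 4,050+357 + 726 = 21,263 kg.
Stage 1: m₀ = 21,263 kg, m_f = 21,263 − 14,600 = 6,663 kg; Δv = 331×9.8×ln(3.191) = 3243.8×1.1604 ≈ 3764 m/s.
Stage 2: m₀ = 5,133 kg, m_f = 5,133 − 4,050 = 1,083 kg; Δv = 273×9.8×ln(4.74) = 2675.4×1.5560 ≈ 4163 m/s.
Total Δv = 3764 + 4163 = 7927 m/s.

Δv ≈ 7.93 km/s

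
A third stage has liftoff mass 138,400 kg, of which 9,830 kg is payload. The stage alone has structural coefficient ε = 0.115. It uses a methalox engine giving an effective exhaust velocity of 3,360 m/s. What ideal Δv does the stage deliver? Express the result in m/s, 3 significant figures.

Stage wet mass = m₀ − payload = 138,400 − 9,830 = 128,570 kg.
Stage dry mass = ε × stage wet mass = 0.115 × 128,570 = 14,785.6 kg.
Burnout mass m_f = stage dry + payload = 14,785.6 + 9,830 = 24,615.6 kg.
Using Δv = v_e ln(m₀/m_f): Δv = v_e · ln(138,400/24,615.6) = 3360.0 × ln(5.622) = 3360.0 × 1.7268 ≈ 5802 m/s.

Δv ≈ 5800 m/s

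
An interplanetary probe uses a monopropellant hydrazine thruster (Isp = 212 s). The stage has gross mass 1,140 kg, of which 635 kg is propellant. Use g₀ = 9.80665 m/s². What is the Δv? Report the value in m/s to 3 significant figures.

v_e = Isp · g₀ = 212 × 9.80665 = 2079.0 m/s.
m_f = m₀ − m_prop = 1,140 − 635 = 505 kg.
Δv = v_e · ln(m₀/m_f) = 2079.0 × ln(2.257) = 2079.0 × 0.8142 ≈ 1692.8 m/s.

Δv ≈ 1690 m/s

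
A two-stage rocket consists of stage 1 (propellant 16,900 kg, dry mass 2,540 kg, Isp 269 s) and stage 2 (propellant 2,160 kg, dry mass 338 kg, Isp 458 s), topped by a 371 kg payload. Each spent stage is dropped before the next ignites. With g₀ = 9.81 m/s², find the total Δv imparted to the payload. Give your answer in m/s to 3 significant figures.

Δv ≈ 10000 m/s

Ignition mass of stage 1 = 16,900+2,540 + 2,160+338 + 371 = 22,309 kg.
Stage 1: m₀ = 22,309 kg, m_f = 22,309 − 16,900 = 5,409 kg; Δv = 269×9.81×ln(4.124) = 2638.9×1.4169 ≈ 3739 m/s.
Stage 2: m₀ = 2,869 kg, m_f = 2,869 − 2,160 = 709 kg; Δv = 458×9.81×ln(4.047) = 4493.0×1.3979 ≈ 6281 m/s.
Total Δv = 3739 + 6281 = 10020 m/s.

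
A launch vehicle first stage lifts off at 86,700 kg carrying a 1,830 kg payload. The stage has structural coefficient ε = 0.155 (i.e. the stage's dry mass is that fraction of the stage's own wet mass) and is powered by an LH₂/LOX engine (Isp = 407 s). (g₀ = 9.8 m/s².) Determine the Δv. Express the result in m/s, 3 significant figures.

Stage wet mass = m₀ − payload = 86,700 − 1,830 = 84,870 kg.
Stage dry mass = ε × stage wet mass = 0.155 × 84,870 = 13,154.9 kg.
Burnout mass m_f = stage dry + payload = 13,154.9 + 1,830 = 14,984.9 kg.
v_e = Isp · g₀ = 407 × 9.8 = 3988.6 m/s.
Δv = v_e · ln(86,700/14,984.9) = 3988.6 × ln(5.786) = 3988.6 × 1.7554 ≈ 7002 m/s.

Δv ≈ 7000 m/s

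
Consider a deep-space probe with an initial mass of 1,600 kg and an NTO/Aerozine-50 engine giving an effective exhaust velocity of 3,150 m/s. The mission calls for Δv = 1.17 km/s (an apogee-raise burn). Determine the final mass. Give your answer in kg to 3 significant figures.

From the ideal rocket equation, m₀/m_f = exp(Δv / v_e) = exp(1170 / 3150.0) = exp(0.3714) = 1.4498.
m_f = m₀ / 1.4498 = 1,600 / 1.4498 = 1,103.6 kg.

final mass ≈ 1100 kg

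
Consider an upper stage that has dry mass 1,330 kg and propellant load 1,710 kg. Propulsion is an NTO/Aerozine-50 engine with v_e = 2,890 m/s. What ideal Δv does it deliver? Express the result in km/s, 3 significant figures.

Δv ≈ 2.39 km/s

m₀ = m_dry + m_prop = 1,330 + 1,710 = 3,040 kg.
Rocket equation: Δv = v_e · ln(m₀/m_f) = 2890.0 × ln(2.286) = 2890.0 × 0.8267 ≈ 2389.1 m/s.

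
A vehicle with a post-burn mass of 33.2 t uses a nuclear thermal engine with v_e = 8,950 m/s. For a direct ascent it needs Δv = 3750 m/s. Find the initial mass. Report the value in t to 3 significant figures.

m₀/m_f = exp(Δv / v_e) = exp(3750 / 8950.0) = exp(0.4190) = 1.5204.
m₀ = m_f × 1.5204 = 33.2 × 1.5204 = 50.4773 t.

initial mass ≈ 50.5 t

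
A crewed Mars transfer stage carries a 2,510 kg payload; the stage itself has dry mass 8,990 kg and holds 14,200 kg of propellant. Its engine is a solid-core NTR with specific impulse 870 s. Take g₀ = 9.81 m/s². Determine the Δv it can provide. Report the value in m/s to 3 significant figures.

Δv ≈ 6860 m/s

v_e = Isp · g₀ = 870 × 9.81 = 8534.7 m/s.
m₀ = payload + dry + propellant = 2,510 + 8,990 + 14,200 = 25,700 kg.
m_f = payload + dry = 2,510 + 8,990 = 11,500 kg.
From the ideal rocket equation, Δv = v_e · ln(m₀/m_f) = 8534.7 × ln(2.235) = 8534.7 × 0.8041 ≈ 6863.1 m/s.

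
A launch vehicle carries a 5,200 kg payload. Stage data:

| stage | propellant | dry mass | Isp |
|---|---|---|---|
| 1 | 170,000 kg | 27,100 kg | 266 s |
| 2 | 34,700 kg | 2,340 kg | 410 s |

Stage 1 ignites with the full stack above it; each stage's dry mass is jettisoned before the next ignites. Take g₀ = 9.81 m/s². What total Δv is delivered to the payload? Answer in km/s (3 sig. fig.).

Ignition mass of stage 1 = 170,000+27,100 + 34,700+2,340 + 5,200 = 239,340 kg.
Stage 1: m₀ = 239,340 kg, m_f = 239,340 − 170,000 = 69,340 kg; Δv = 266×9.81×ln(3.452) = 2609.5×1.2389 ≈ 3233 m/s.
Stage 2: m₀ = 42,240 kg, m_f = 42,240 − 34,700 = 7,540 kg; Δv = 410×9.81×ln(5.602) = 4022.1×1.7231 ≈ 6931 m/s.
Total Δv = 3233 + 6931 = 10164 m/s.

Δv ≈ 10.2 km/s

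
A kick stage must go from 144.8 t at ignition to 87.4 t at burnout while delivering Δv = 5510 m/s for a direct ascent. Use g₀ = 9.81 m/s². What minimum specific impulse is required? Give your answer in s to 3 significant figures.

Isp ≈ 1110 s

ln(m₀/m_f) = ln(144800/87400) = ln(1.657) = 0.5049.
Rocket equation: v_e = Δv / ln(m₀/m_f) = 5510 / 0.5049 = 10914.0 m/s.
Isp = v_e / g₀ = 10914.0 / 9.81 = 1112.5 s.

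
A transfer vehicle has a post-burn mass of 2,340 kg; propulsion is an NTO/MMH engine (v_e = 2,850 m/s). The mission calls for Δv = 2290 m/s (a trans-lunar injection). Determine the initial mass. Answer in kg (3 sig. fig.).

initial mass ≈ 5230 kg

m₀/m_f = exp(Δv / v_e) = exp(2290 / 2850.0) = exp(0.8035) = 2.2334.
m₀ = m_f × 2.2334 = 2,340 × 2.2334 = 5,226.16 kg.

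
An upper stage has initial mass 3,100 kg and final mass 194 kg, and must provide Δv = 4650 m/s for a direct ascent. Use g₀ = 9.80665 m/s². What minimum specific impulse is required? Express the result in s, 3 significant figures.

ln(m₀/m_f) = ln(3100/194) = ln(15.98) = 2.7713.
By the Tsiolkovsky rocket equation, v_e = Δv / ln(m₀/m_f) = 4650 / 2.7713 = 1677.9 m/s.
Isp = v_e / g₀ = 1677.9 / 9.80665 = 171.1 s.

Isp ≈ 171 s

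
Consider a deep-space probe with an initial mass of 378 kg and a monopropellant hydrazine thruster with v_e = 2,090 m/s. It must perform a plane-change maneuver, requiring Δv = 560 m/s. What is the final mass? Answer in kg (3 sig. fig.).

final mass ≈ 289 kg

m₀/m_f = exp(Δv / v_e) = exp(560 / 2090.0) = exp(0.2679) = 1.3073.
m_f = m₀ / 1.3073 = 378 / 1.3073 = 289.146 kg.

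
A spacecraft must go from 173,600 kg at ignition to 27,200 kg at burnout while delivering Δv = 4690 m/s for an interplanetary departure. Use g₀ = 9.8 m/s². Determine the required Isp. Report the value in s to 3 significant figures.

Isp ≈ 258 s

ln(m₀/m_f) = ln(173600/27200) = ln(6.382) = 1.8535.
v_e = Δv / ln(m₀/m_f) = 4690 / 1.8535 = 2530.3 m/s.
Isp = v_e / g₀ = 2530.3 / 9.8 = 258.2 s.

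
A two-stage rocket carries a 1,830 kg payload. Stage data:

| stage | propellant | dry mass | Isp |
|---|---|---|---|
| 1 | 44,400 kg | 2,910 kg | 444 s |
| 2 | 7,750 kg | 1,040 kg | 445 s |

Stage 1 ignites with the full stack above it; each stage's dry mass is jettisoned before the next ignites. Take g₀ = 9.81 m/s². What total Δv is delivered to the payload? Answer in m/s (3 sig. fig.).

Δv ≈ 12000 m/s

Ignition mass of stage 1 = 44,400+2,910 + 7,750+1,040 + 1,830 = 57,930 kg.
Stage 1: m₀ = 57,930 kg, m_f = 57,930 − 44,400 = 13,530 kg; Δv = 444×9.81×ln(4.282) = 4355.6×1.4543 ≈ 6335 m/s.
Stage 2: m₀ = 10,620 kg, m_f = 10,620 − 7,750 = 2,870 kg; Δv = 445×9.81×ln(3.7) = 4365.4×1.3084 ≈ 5712 m/s.
Total Δv = 6335 + 5712 = 12047 m/s.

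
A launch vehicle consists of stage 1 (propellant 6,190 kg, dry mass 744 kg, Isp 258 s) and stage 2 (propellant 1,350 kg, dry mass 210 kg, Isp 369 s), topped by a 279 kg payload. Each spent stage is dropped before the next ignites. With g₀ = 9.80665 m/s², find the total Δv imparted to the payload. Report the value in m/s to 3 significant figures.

Δv ≈ 7890 m/s

Ignition mass of stage 1 = 6,190+744 + 1,350+210 + 279 = 8,773 kg.
Stage 1: m₀ = 8,773 kg, m_f = 8,773 − 6,190 = 2,583 kg; Δv = 258×9.80665×ln(3.396) = 2530.1×1.2227 ≈ 3094 m/s.
Stage 2: m₀ = 1,839 kg, m_f = 1,839 − 1,350 = 489 kg; Δv = 369×9.80665×ln(3.761) = 3618.7×1.3246 ≈ 4793 m/s.
Total Δv = 3094 + 4793 = 7887 m/s.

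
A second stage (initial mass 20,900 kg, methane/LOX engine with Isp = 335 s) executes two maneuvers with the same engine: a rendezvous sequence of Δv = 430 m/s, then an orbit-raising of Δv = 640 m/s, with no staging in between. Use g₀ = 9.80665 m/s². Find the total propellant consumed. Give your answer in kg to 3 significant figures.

v_e = Isp · g₀ = 335 × 9.80665 = 3285.2 m/s.
After the first burn: m = 20900 × exp(−430/3285.2) = 20900 × 0.87732 = 18,336 kg.
After the second burn: m = 18,336 × exp(−640/3285.2) = 18,336 × 0.82299 = 15,090.3 kg.
Total propellant = m₀ − m_final = 20900 − 15,090.3 = 5,809.7 kg.

total propellant consumed ≈ 5810 kg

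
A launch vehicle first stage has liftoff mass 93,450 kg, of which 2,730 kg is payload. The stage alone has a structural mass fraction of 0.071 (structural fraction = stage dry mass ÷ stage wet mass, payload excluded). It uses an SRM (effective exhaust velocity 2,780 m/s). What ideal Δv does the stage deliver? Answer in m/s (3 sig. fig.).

Δv ≈ 6450 m/s

Stage wet mass = m₀ − payload = 93,450 − 2,730 = 90,720 kg.
Stage dry mass = ε × stage wet mass = 0.071 × 90,720 = 6,441.12 kg.
Burnout mass m_f = stage dry + payload = 6,441.12 + 2,730 = 9,171.12 kg.
Δv = v_e · ln(93,450/9,171.12) = 2780.0 × ln(10.19) = 2780.0 × 2.3214 ≈ 6453 m/s.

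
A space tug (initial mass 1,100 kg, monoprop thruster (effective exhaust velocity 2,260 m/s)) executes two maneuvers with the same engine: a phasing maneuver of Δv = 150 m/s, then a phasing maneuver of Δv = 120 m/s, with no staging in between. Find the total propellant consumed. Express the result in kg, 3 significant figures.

total propellant consumed ≈ 124 kg

After the first burn: m = 1100 × exp(−150/2260.0) = 1100 × 0.93578 = 1,029.36 kg.
After the second burn: m = 1,029.36 × exp(−120/2260.0) = 1,029.36 × 0.94829 = 976.132 kg.
Total propellant = m₀ − m_final = 1100 − 976.132 = 123.868 kg.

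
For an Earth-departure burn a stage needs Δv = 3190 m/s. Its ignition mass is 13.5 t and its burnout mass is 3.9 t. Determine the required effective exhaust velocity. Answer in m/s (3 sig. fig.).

ln(m₀/m_f) = ln(13500/3900) = ln(3.462) = 1.2417.
By the Tsiolkovsky rocket equation, v_e = Δv / ln(m₀/m_f) = 3190 / 1.2417 = 2569.0 m/s.

v_e ≈ 2570 m/s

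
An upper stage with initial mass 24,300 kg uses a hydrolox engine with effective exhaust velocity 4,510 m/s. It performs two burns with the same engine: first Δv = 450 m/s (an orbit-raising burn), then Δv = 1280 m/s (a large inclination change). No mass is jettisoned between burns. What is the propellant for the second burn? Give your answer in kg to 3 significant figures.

After the first burn: m = 24300 × exp(−450/4510.0) = 24300 × 0.90504 = 21,992.5 kg.
After the second burn: m = 21,992.5 × exp(−1280/4510.0) = 21,992.5 × 0.75291 = 16,558.4 kg.
Second-burn propellant = 21,992.5 − 16,558.4 = 5,434.1 kg.

propellant for the second burn ≈ 5430 kg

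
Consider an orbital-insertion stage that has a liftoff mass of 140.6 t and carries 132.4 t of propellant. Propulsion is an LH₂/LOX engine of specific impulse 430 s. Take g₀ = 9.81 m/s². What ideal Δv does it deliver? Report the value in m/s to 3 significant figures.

v_e = Isp · g₀ = 430 × 9.81 = 4218.3 m/s.
m_f = m₀ − m_prop = 140.6 − 132.4 = 8.2 t.
Δv = v_e · ln(m₀/m_f) = 4218.3 × ln(17.15) = 4218.3 × 2.8418 ≈ 11987.5 m/s.

Δv ≈ 12000 m/s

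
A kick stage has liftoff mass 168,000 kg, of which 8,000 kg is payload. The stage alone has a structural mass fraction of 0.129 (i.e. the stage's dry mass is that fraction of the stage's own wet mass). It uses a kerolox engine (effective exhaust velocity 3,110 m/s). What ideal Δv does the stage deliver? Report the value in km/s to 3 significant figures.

Stage wet mass = m₀ − payload = 168,000 − 8,000 = 160,000 kg.
Stage dry mass = ε × stage wet mass = 0.129 × 160,000 = 20,640 kg.
Burnout mass m_f = stage dry + payload = 20,640 + 8,000 = 28,640 kg.
By the Tsiolkovsky rocket equation, Δv = v_e · ln(168,000/28,640) = 3110.0 × ln(5.866) = 3110.0 × 1.7692 ≈ 5502 m/s.

Δv ≈ 5.50 km/s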